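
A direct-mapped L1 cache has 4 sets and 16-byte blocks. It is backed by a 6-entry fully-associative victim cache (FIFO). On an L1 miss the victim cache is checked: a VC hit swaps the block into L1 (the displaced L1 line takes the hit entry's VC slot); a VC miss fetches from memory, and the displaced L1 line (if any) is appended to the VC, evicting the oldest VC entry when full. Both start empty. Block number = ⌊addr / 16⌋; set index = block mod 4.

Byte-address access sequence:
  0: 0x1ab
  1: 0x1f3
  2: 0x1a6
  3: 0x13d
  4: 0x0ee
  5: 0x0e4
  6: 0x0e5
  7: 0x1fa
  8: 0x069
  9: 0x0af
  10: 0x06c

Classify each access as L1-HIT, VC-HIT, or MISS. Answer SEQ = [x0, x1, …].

SEQ = [MISS, MISS, L1-HIT, MISS, MISS, L1-HIT, L1-HIT, VC-HIT, MISS, MISS, VC-HIT]

0: 0x1ab (blk 26, set 2) → MISS  vc=[]
1: 0x1f3 (blk 31, set 3) → MISS  vc=[]
2: 0x1a6 (blk 26, set 2) → L1-HIT  vc=[]
3: 0x13d (blk 19, set 3) → MISS  vc=[31]
4: 0xee (blk 14, set 2) → MISS  vc=[31, 26]
5: 0xe4 (blk 14, set 2) → L1-HIT  vc=[31, 26]
6: 0xe5 (blk 14, set 2) → L1-HIT  vc=[31, 26]
7: 0x1fa (blk 31, set 3) → VC-HIT  vc=[19, 26]
8: 0x69 (blk 6, set 2) → MISS  vc=[19, 26, 14]
9: 0xaf (blk 10, set 2) → MISS  vc=[19, 26, 14, 6]
10: 0x6c (blk 6, set 2) → VC-HIT  vc=[19, 26, 14, 10]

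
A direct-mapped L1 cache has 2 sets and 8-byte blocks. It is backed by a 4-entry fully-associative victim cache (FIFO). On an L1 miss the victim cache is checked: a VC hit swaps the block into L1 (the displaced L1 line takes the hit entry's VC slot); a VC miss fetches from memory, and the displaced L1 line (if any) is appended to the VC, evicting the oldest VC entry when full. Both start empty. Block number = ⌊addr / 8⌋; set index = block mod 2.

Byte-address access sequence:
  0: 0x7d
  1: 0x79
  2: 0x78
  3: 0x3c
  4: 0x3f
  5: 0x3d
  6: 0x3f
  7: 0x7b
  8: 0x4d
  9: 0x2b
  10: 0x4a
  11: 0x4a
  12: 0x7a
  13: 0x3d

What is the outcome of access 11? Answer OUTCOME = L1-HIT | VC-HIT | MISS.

0: 0x7d (blk 15, set 1) → MISS  vc=[]
1: 0x79 (blk 15, set 1) → L1-HIT  vc=[]
2: 0x78 (blk 15, set 1) → L1-HIT  vc=[]
3: 0x3c (blk 7, set 1) → MISS  vc=[15]
4: 0x3f (blk 7, set 1) → L1-HIT  vc=[15]
5: 0x3d (blk 7, set 1) → L1-HIT  vc=[15]
6: 0x3f (blk 7, set 1) → L1-HIT  vc=[15]
7: 0x7b (blk 15, set 1) → VC-HIT  vc=[7]
8: 0x4d (blk 9, set 1) → MISS  vc=[7, 15]
9: 0x2b (blk 5, set 1) → MISS  vc=[7, 15, 9]
10: 0x4a (blk 9, set 1) → VC-HIT  vc=[7, 15, 5]
11: 0x4a (blk 9, set 1) → L1-HIT  vc=[7, 15, 5]
12: 0x7a (blk 15, set 1) → VC-HIT  vc=[7, 9, 5]
13: 0x3d (blk 7, set 1) → VC-HIT  vc=[15, 9, 5]

OUTCOME = L1-HIT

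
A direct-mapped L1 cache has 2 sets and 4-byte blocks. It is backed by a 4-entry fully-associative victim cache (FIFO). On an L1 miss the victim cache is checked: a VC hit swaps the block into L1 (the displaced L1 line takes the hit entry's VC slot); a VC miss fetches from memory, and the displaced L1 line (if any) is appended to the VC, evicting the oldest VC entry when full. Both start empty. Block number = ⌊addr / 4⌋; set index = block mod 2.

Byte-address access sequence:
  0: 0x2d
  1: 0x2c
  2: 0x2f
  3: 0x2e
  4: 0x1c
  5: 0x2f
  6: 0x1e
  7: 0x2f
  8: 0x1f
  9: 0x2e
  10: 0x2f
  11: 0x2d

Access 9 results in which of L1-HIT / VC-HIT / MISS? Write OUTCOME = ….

OUTCOME = VC-HIT

  [0] addr=0x2d blk=11 s=1: MISS | VC []
  [1] addr=0x2c blk=11 s=1: L1-HIT | VC []
  [2] addr=0x2f blk=11 s=1: L1-HIT | VC []
  [3] addr=0x2e blk=11 s=1: L1-HIT | VC []
  [4] addr=0x1c blk=7 s=1: MISS | VC [11]
  [5] addr=0x2f blk=11 s=1: VC-HIT | VC [7]
  [6] addr=0x1e blk=7 s=1: VC-HIT | VC [11]
  [7] addr=0x2f blk=11 s=1: VC-HIT | VC [7]
  [8] addr=0x1f blk=7 s=1: VC-HIT | VC [11]
  [9] addr=0x2e blk=11 s=1: VC-HIT | VC [7]
  [10] addr=0x2f blk=11 s=1: L1-HIT | VC [7]
  [11] addr=0x2d blk=11 s=1: L1-HIT | VC [7]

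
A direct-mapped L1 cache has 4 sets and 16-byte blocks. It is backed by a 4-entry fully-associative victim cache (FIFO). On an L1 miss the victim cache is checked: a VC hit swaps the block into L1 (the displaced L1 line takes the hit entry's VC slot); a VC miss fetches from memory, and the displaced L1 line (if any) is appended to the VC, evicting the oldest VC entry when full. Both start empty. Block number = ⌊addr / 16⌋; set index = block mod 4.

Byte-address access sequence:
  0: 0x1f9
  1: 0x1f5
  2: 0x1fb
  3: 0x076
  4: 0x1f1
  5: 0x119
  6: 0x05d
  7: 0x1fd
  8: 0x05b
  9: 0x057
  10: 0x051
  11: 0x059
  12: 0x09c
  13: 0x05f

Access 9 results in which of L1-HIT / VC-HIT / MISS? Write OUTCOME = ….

0: 0x1f9 (blk 31, set 3) → MISS  vc=[]
1: 0x1f5 (blk 31, set 3) → L1-HIT  vc=[]
2: 0x1fb (blk 31, set 3) → L1-HIT  vc=[]
3: 0x76 (blk 7, set 3) → MISS  vc=[31]
4: 0x1f1 (blk 31, set 3) → VC-HIT  vc=[7]
5: 0x119 (blk 17, set 1) → MISS  vc=[7]
6: 0x5d (blk 5, set 1) → MISS  vc=[7, 17]
7: 0x1fd (blk 31, set 3) → L1-HIT  vc=[7, 17]
8: 0x5b (blk 5, set 1) → L1-HIT  vc=[7, 17]
9: 0x57 (blk 5, set 1) → L1-HIT  vc=[7, 17]
10: 0x51 (blk 5, set 1) → L1-HIT  vc=[7, 17]
11: 0x59 (blk 5, set 1) → L1-HIT  vc=[7, 17]
12: 0x9c (blk 9, set 1) → MISS  vc=[7, 17, 5]
13: 0x5f (blk 5, set 1) → VC-HIT  vc=[7, 17, 9]

OUTCOME = L1-HIT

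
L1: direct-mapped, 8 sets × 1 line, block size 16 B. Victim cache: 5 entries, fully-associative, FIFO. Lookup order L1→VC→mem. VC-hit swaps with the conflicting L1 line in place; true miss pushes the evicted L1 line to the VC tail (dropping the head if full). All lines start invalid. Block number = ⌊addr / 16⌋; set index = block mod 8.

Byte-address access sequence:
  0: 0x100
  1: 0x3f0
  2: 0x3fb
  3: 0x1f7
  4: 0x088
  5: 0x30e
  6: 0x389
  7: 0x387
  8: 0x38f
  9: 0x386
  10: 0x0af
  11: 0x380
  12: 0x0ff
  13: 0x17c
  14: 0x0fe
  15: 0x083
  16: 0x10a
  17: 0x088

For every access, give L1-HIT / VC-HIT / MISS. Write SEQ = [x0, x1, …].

SEQ = [MISS, MISS, L1-HIT, MISS, MISS, MISS, MISS, L1-HIT, L1-HIT, L1-HIT, MISS, L1-HIT, MISS, MISS, VC-HIT, VC-HIT, VC-HIT, VC-HIT]

  [0] addr=0x100 blk=16 s=0: MISS | VC []
  [1] addr=0x3f0 blk=63 s=7: MISS | VC []
  [2] addr=0x3fb blk=63 s=7: L1-HIT | VC []
  [3] addr=0x1f7 blk=31 s=7: MISS | VC [63]
  [4] addr=0x88 blk=8 s=0: MISS | VC [63, 16]
  [5] addr=0x30e blk=48 s=0: MISS | VC [63, 16, 8]
  [6] addr=0x389 blk=56 s=0: MISS | VC [63, 16, 8, 48]
  [7] addr=0x387 blk=56 s=0: L1-HIT | VC [63, 16, 8, 48]
  [8] addr=0x38f blk=56 s=0: L1-HIT | VC [63, 16, 8, 48]
  [9] addr=0x386 blk=56 s=0: L1-HIT | VC [63, 16, 8, 48]
  [10] addr=0xaf blk=10 s=2: MISS | VC [63, 16, 8, 48]
  [11] addr=0x380 blk=56 s=0: L1-HIT | VC [63, 16, 8, 48]
  [12] addr=0xff blk=15 s=7: MISS | VC [63, 16, 8, 48, 31]
  [13] addr=0x17c blk=23 s=7: MISS | VC [16, 8, 48, 31, 15]
  [14] addr=0xfe blk=15 s=7: VC-HIT | VC [16, 8, 48, 31, 23]
  [15] addr=0x83 blk=8 s=0: VC-HIT | VC [16, 56, 48, 31, 23]
  [16] addr=0x10a blk=16 s=0: VC-HIT | VC [8, 56, 48, 31, 23]
  [17] addr=0x88 blk=8 s=0: VC-HIT | VC [16, 56, 48, 31, 23]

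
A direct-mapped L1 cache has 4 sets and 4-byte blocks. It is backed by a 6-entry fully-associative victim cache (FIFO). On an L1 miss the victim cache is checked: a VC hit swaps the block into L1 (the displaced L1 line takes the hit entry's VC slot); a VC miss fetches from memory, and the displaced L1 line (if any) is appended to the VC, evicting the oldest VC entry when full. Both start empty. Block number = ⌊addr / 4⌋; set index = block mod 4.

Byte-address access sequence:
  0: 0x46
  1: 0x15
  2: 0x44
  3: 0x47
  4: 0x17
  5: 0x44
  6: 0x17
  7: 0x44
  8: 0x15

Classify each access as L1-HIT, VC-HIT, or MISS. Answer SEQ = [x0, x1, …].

0: 0x46 (blk 17, set 1) → MISS  vc=[]
1: 0x15 (blk 5, set 1) → MISS  vc=[17]
2: 0x44 (blk 17, set 1) → VC-HIT  vc=[5]
3: 0x47 (blk 17, set 1) → L1-HIT  vc=[5]
4: 0x17 (blk 5, set 1) → VC-HIT  vc=[17]
5: 0x44 (blk 17, set 1) → VC-HIT  vc=[5]
6: 0x17 (blk 5, set 1) → VC-HIT  vc=[17]
7: 0x44 (blk 17, set 1) → VC-HIT  vc=[5]
8: 0x15 (blk 5, set 1) → VC-HIT  vc=[17]

SEQ = [MISS, MISS, VC-HIT, L1-HIT, VC-HIT, VC-HIT, VC-HIT, VC-HIT, VC-HIT]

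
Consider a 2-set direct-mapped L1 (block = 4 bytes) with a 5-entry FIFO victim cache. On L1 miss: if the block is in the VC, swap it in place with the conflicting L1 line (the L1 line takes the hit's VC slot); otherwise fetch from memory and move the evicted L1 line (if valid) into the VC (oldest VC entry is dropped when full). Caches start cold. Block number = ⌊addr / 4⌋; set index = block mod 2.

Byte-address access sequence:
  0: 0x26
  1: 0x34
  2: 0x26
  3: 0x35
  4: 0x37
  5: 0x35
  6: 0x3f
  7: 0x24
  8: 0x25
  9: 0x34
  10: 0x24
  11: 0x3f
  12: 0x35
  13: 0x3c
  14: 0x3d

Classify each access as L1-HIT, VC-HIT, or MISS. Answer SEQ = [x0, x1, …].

#0 0x26→b9/s1 MISS; vc=[]
#1 0x34→b13/s1 MISS; vc=[9]
#2 0x26→b9/s1 VC-HIT; vc=[13]
#3 0x35→b13/s1 VC-HIT; vc=[9]
#4 0x37→b13/s1 L1-HIT; vc=[9]
#5 0x35→b13/s1 L1-HIT; vc=[9]
#6 0x3f→b15/s1 MISS; vc=[9,13]
#7 0x24→b9/s1 VC-HIT; vc=[15,13]
#8 0x25→b9/s1 L1-HIT; vc=[15,13]
#9 0x34→b13/s1 VC-HIT; vc=[15,9]
#10 0x24→b9/s1 VC-HIT; vc=[15,13]
#11 0x3f→b15/s1 VC-HIT; vc=[9,13]
#12 0x35→b13/s1 VC-HIT; vc=[9,15]
#13 0x3c→b15/s1 VC-HIT; vc=[9,13]
#14 0x3d→b15/s1 L1-HIT; vc=[9,13]

SEQ = [MISS, MISS, VC-HIT, VC-HIT, L1-HIT, L1-HIT, MISS, VC-HIT, L1-HIT, VC-HIT, VC-HIT, VC-HIT, VC-HIT, VC-HIT, L1-HIT]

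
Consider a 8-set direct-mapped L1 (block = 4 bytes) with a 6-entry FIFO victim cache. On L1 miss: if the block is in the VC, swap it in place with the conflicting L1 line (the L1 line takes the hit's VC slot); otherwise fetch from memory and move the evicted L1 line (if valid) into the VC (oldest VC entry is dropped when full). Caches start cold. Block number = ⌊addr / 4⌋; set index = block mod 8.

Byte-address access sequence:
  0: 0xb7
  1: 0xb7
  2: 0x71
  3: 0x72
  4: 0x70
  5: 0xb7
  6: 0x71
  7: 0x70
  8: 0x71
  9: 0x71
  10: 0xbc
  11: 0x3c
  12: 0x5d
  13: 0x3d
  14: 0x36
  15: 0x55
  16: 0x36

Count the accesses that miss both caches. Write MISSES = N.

  [0] addr=0xb7 blk=45 s=5: MISS | VC []
  [1] addr=0xb7 blk=45 s=5: L1-HIT | VC []
  [2] addr=0x71 blk=28 s=4: MISS | VC []
  [3] addr=0x72 blk=28 s=4: L1-HIT | VC []
  [4] addr=0x70 blk=28 s=4: L1-HIT | VC []
  [5] addr=0xb7 blk=45 s=5: L1-HIT | VC []
  [6] addr=0x71 blk=28 s=4: L1-HIT | VC []
  [7] addr=0x70 blk=28 s=4: L1-HIT | VC []
  [8] addr=0x71 blk=28 s=4: L1-HIT | VC []
  [9] addr=0x71 blk=28 s=4: L1-HIT | VC []
  [10] addr=0xbc blk=47 s=7: MISS | VC []
  [11] addr=0x3c blk=15 s=7: MISS | VC [47]
  [12] addr=0x5d blk=23 s=7: MISS | VC [47, 15]
  [13] addr=0x3d blk=15 s=7: VC-HIT | VC [47, 23]
  [14] addr=0x36 blk=13 s=5: MISS | VC [47, 23, 45]
  [15] addr=0x55 blk=21 s=5: MISS | VC [47, 23, 45, 13]
  [16] addr=0x36 blk=13 s=5: VC-HIT | VC [47, 23, 45, 21]

MISSES = 7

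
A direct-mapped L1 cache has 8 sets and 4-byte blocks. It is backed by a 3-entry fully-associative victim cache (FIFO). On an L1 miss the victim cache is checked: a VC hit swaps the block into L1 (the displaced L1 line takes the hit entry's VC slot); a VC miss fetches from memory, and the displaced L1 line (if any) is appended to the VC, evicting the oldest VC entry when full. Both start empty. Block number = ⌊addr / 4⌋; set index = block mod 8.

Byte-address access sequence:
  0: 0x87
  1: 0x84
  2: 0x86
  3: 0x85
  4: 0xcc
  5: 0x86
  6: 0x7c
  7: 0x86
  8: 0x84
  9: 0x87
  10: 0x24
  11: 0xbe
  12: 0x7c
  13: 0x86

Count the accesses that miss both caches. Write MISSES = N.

  [0] addr=0x87 blk=33 s=1: MISS | VC []
  [1] addr=0x84 blk=33 s=1: L1-HIT | VC []
  [2] addr=0x86 blk=33 s=1: L1-HIT | VC []
  [3] addr=0x85 blk=33 s=1: L1-HIT | VC []
  [4] addr=0xcc blk=51 s=3: MISS | VC []
  [5] addr=0x86 blk=33 s=1: L1-HIT | VC []
  [6] addr=0x7c blk=31 s=7: MISS | VC []
  [7] addr=0x86 blk=33 s=1: L1-HIT | VC []
  [8] addr=0x84 blk=33 s=1: L1-HIT | VC []
  [9] addr=0x87 blk=33 s=1: L1-HIT | VC []
  [10] addr=0x24 blk=9 s=1: MISS | VC [33]
  [11] addr=0xbe blk=47 s=7: MISS | VC [33, 31]
  [12] addr=0x7c blk=31 s=7: VC-HIT | VC [33, 47]
  [13] addr=0x86 blk=33 s=1: VC-HIT | VC [9, 47]

MISSES = 5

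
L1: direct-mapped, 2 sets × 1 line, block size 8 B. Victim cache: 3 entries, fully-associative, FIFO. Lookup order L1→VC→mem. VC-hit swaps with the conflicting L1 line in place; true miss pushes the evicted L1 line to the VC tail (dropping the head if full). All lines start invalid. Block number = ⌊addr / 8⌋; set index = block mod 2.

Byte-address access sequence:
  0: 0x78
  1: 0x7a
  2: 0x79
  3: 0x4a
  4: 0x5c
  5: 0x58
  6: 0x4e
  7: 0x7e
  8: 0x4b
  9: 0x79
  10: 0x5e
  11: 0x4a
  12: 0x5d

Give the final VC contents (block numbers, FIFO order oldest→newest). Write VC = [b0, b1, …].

VC = [9, 15]

0: 0x78 (blk 15, set 1) → MISS  vc=[]
1: 0x7a (blk 15, set 1) → L1-HIT  vc=[]
2: 0x79 (blk 15, set 1) → L1-HIT  vc=[]
3: 0x4a (blk 9, set 1) → MISS  vc=[15]
4: 0x5c (blk 11, set 1) → MISS  vc=[15, 9]
5: 0x58 (blk 11, set 1) → L1-HIT  vc=[15, 9]
6: 0x4e (blk 9, set 1) → VC-HIT  vc=[15, 11]
7: 0x7e (blk 15, set 1) → VC-HIT  vc=[9, 11]
8: 0x4b (blk 9, set 1) → VC-HIT  vc=[15, 11]
9: 0x79 (blk 15, set 1) → VC-HIT  vc=[9, 11]
10: 0x5e (blk 11, set 1) → VC-HIT  vc=[9, 15]
11: 0x4a (blk 9, set 1) → VC-HIT  vc=[11, 15]
12: 0x5d (blk 11, set 1) → VC-HIT  vc=[9, 15]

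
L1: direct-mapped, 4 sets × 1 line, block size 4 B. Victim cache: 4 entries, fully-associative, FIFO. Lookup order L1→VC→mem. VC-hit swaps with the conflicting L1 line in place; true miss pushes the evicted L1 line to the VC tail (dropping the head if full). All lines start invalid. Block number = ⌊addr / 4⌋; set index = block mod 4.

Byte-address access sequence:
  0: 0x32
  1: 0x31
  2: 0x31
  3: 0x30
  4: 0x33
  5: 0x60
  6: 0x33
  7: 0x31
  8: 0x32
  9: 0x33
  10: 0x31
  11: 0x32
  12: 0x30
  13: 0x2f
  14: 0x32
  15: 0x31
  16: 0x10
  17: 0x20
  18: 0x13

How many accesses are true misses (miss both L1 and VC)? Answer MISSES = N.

0: 0x32 (blk 12, set 0) → MISS  vc=[]
1: 0x31 (blk 12, set 0) → L1-HIT  vc=[]
2: 0x31 (blk 12, set 0) → L1-HIT  vc=[]
3: 0x30 (blk 12, set 0) → L1-HIT  vc=[]
4: 0x33 (blk 12, set 0) → L1-HIT  vc=[]
5: 0x60 (blk 24, set 0) → MISS  vc=[12]
6: 0x33 (blk 12, set 0) → VC-HIT  vc=[24]
7: 0x31 (blk 12, set 0) → L1-HIT  vc=[24]
8: 0x32 (blk 12, set 0) → L1-HIT  vc=[24]
9: 0x33 (blk 12, set 0) → L1-HIT  vc=[24]
10: 0x31 (blk 12, set 0) → L1-HIT  vc=[24]
11: 0x32 (blk 12, set 0) → L1-HIT  vc=[24]
12: 0x30 (blk 12, set 0) → L1-HIT  vc=[24]
13: 0x2f (blk 11, set 3) → MISS  vc=[24]
14: 0x32 (blk 12, set 0) → L1-HIT  vc=[24]
15: 0x31 (blk 12, set 0) → L1-HIT  vc=[24]
16: 0x10 (blk 4, set 0) → MISS  vc=[24, 12]
17: 0x20 (blk 8, set 0) → MISS  vc=[24, 12, 4]
18: 0x13 (blk 4, set 0) → VC-HIT  vc=[24, 12, 8]

MISSES = 5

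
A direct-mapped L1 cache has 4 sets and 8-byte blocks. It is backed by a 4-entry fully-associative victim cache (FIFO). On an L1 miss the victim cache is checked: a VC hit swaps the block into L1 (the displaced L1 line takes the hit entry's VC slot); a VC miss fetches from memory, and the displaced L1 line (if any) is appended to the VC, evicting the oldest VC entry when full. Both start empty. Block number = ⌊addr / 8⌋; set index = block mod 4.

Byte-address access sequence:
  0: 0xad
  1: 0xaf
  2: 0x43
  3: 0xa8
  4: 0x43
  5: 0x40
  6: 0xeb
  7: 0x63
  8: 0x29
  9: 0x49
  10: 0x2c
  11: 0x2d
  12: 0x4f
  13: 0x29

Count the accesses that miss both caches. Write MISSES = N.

MISSES = 6

#0 0xad→b21/s1 MISS; vc=[]
#1 0xaf→b21/s1 L1-HIT; vc=[]
#2 0x43→b8/s0 MISS; vc=[]
#3 0xa8→b21/s1 L1-HIT; vc=[]
#4 0x43→b8/s0 L1-HIT; vc=[]
#5 0x40→b8/s0 L1-HIT; vc=[]
#6 0xeb→b29/s1 MISS; vc=[21]
#7 0x63→b12/s0 MISS; vc=[21,8]
#8 0x29→b5/s1 MISS; vc=[21,8,29]
#9 0x49→b9/s1 MISS; vc=[21,8,29,5]
#10 0x2c→b5/s1 VC-HIT; vc=[21,8,29,9]
#11 0x2d→b5/s1 L1-HIT; vc=[21,8,29,9]
#12 0x4f→b9/s1 VC-HIT; vc=[21,8,29,5]
#13 0x29→b5/s1 VC-HIT; vc=[21,8,29,9]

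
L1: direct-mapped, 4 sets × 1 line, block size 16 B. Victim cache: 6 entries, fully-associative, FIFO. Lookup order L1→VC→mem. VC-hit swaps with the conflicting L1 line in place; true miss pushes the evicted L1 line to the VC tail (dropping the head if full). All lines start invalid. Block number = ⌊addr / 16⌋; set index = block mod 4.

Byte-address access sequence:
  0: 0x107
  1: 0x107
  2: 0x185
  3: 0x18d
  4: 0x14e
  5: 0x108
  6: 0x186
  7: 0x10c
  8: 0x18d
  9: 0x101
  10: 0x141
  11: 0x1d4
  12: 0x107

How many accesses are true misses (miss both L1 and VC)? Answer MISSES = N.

MISSES = 4

0: 0x107 (blk 16, set 0) → MISS  vc=[]
1: 0x107 (blk 16, set 0) → L1-HIT  vc=[]
2: 0x185 (blk 24, set 0) → MISS  vc=[16]
3: 0x18d (blk 24, set 0) → L1-HIT  vc=[16]
4: 0x14e (blk 20, set 0) → MISS  vc=[16, 24]
5: 0x108 (blk 16, set 0) → VC-HIT  vc=[20, 24]
6: 0x186 (blk 24, set 0) → VC-HIT  vc=[20, 16]
7: 0x10c (blk 16, set 0) → VC-HIT  vc=[20, 24]
8: 0x18d (blk 24, set 0) → VC-HIT  vc=[20, 16]
9: 0x101 (blk 16, set 0) → VC-HIT  vc=[20, 24]
10: 0x141 (blk 20, set 0) → VC-HIT  vc=[16, 24]
11: 0x1d4 (blk 29, set 1) → MISS  vc=[16, 24]
12: 0x107 (blk 16, set 0) → VC-HIT  vc=[20, 24]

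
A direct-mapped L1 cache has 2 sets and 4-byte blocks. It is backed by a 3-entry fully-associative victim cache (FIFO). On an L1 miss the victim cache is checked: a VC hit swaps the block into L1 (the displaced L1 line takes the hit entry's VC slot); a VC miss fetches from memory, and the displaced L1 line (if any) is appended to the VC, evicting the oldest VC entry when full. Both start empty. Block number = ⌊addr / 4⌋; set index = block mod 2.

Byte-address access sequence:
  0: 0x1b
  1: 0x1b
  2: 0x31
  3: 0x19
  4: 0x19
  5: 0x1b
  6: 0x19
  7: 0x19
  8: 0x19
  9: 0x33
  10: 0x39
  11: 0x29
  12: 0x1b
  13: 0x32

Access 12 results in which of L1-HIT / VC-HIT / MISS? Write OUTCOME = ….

OUTCOME = VC-HIT

0: 0x1b (blk 6, set 0) → MISS  vc=[]
1: 0x1b (blk 6, set 0) → L1-HIT  vc=[]
2: 0x31 (blk 12, set 0) → MISS  vc=[6]
3: 0x19 (blk 6, set 0) → VC-HIT  vc=[12]
4: 0x19 (blk 6, set 0) → L1-HIT  vc=[12]
5: 0x1b (blk 6, set 0) → L1-HIT  vc=[12]
6: 0x19 (blk 6, set 0) → L1-HIT  vc=[12]
7: 0x19 (blk 6, set 0) → L1-HIT  vc=[12]
8: 0x19 (blk 6, set 0) → L1-HIT  vc=[12]
9: 0x33 (blk 12, set 0) → VC-HIT  vc=[6]
10: 0x39 (blk 14, set 0) → MISS  vc=[6, 12]
11: 0x29 (blk 10, set 0) → MISS  vc=[6, 12, 14]
12: 0x1b (blk 6, set 0) → VC-HIT  vc=[10, 12, 14]
13: 0x32 (blk 12, set 0) → VC-HIT  vc=[10, 6, 14]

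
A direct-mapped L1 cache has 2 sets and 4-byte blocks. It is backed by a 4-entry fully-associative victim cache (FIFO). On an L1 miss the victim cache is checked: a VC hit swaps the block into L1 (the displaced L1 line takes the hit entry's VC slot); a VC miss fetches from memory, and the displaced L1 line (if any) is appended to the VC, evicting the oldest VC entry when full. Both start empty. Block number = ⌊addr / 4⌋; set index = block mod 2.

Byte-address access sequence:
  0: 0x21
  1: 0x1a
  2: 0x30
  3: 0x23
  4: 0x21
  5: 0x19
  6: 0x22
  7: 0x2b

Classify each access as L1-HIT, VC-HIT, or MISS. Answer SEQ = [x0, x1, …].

SEQ = [MISS, MISS, MISS, VC-HIT, L1-HIT, VC-HIT, VC-HIT, MISS]

0: 0x21 (blk 8, set 0) → MISS  vc=[]
1: 0x1a (blk 6, set 0) → MISS  vc=[8]
2: 0x30 (blk 12, set 0) → MISS  vc=[8, 6]
3: 0x23 (blk 8, set 0) → VC-HIT  vc=[12, 6]
4: 0x21 (blk 8, set 0) → L1-HIT  vc=[12, 6]
5: 0x19 (blk 6, set 0) → VC-HIT  vc=[12, 8]
6: 0x22 (blk 8, set 0) → VC-HIT  vc=[12, 6]
7: 0x2b (blk 10, set 0) → MISS  vc=[12, 6, 8]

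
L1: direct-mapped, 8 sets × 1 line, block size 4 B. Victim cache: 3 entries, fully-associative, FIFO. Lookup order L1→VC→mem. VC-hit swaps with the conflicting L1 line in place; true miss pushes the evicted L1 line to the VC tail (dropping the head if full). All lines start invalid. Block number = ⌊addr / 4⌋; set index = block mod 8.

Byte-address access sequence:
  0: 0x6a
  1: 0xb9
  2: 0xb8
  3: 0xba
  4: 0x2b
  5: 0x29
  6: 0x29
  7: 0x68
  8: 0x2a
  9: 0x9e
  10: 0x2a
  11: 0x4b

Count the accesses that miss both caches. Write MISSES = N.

#0 0x6a→b26/s2 MISS; vc=[]
#1 0xb9→b46/s6 MISS; vc=[]
#2 0xb8→b46/s6 L1-HIT; vc=[]
#3 0xba→b46/s6 L1-HIT; vc=[]
#4 0x2b→b10/s2 MISS; vc=[26]
#5 0x29→b10/s2 L1-HIT; vc=[26]
#6 0x29→b10/s2 L1-HIT; vc=[26]
#7 0x68→b26/s2 VC-HIT; vc=[10]
#8 0x2a→b10/s2 VC-HIT; vc=[26]
#9 0x9e→b39/s7 MISS; vc=[26]
#10 0x2a→b10/s2 L1-HIT; vc=[26]
#11 0x4b→b18/s2 MISS; vc=[26,10]

MISSES = 5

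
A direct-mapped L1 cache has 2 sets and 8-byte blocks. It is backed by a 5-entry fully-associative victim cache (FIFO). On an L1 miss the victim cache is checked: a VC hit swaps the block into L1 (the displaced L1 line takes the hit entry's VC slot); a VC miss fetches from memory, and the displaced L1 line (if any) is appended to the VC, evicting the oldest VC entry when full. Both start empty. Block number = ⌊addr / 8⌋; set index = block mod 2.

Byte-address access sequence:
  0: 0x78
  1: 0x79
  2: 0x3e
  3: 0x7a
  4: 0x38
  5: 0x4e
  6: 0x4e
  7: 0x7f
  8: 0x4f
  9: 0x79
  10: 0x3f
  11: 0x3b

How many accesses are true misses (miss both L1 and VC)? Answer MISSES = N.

MISSES = 3

#0 0x78→b15/s1 MISS; vc=[]
#1 0x79→b15/s1 L1-HIT; vc=[]
#2 0x3e→b7/s1 MISS; vc=[15]
#3 0x7a→b15/s1 VC-HIT; vc=[7]
#4 0x38→b7/s1 VC-HIT; vc=[15]
#5 0x4e→b9/s1 MISS; vc=[15,7]
#6 0x4e→b9/s1 L1-HIT; vc=[15,7]
#7 0x7f→b15/s1 VC-HIT; vc=[9,7]
#8 0x4f→b9/s1 VC-HIT; vc=[15,7]
#9 0x79→b15/s1 VC-HIT; vc=[9,7]
#10 0x3f→b7/s1 VC-HIT; vc=[9,15]
#11 0x3b→b7/s1 L1-HIT; vc=[9,15]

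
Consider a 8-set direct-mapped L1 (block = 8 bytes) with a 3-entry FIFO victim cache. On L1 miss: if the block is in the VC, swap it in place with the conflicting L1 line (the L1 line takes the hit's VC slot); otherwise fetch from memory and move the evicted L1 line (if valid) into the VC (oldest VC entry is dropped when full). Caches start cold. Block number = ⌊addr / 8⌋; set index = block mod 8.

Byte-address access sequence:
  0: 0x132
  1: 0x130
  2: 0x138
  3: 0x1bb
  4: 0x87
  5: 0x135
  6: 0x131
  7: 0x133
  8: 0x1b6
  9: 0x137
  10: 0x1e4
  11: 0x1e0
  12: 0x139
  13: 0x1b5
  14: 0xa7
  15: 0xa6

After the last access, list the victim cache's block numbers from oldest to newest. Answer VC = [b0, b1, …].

VC = [55, 38, 60]

#0 0x132→b38/s6 MISS; vc=[]
#1 0x130→b38/s6 L1-HIT; vc=[]
#2 0x138→b39/s7 MISS; vc=[]
#3 0x1bb→b55/s7 MISS; vc=[39]
#4 0x87→b16/s0 MISS; vc=[39]
#5 0x135→b38/s6 L1-HIT; vc=[39]
#6 0x131→b38/s6 L1-HIT; vc=[39]
#7 0x133→b38/s6 L1-HIT; vc=[39]
#8 0x1b6→b54/s6 MISS; vc=[39,38]
#9 0x137→b38/s6 VC-HIT; vc=[39,54]
#10 0x1e4→b60/s4 MISS; vc=[39,54]
#11 0x1e0→b60/s4 L1-HIT; vc=[39,54]
#12 0x139→b39/s7 VC-HIT; vc=[55,54]
#13 0x1b5→b54/s6 VC-HIT; vc=[55,38]
#14 0xa7→b20/s4 MISS; vc=[55,38,60]
#15 0xa6→b20/s4 L1-HIT; vc=[55,38,60]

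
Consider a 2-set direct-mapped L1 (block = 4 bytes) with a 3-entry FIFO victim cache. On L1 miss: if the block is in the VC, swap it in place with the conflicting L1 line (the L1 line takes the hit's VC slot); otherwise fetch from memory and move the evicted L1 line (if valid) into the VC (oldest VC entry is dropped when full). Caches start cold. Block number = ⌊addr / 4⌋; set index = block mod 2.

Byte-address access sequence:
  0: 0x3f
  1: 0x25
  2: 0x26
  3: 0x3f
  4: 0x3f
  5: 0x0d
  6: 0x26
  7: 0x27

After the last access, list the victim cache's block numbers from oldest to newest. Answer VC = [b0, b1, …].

VC = [3, 15]

  [0] addr=0x3f blk=15 s=1: MISS | VC []
  [1] addr=0x25 blk=9 s=1: MISS | VC [15]
  [2] addr=0x26 blk=9 s=1: L1-HIT | VC [15]
  [3] addr=0x3f blk=15 s=1: VC-HIT | VC [9]
  [4] addr=0x3f blk=15 s=1: L1-HIT | VC [9]
  [5] addr=0xd blk=3 s=1: MISS | VC [9, 15]
  [6] addr=0x26 blk=9 s=1: VC-HIT | VC [3, 15]
  [7] addr=0x27 blk=9 s=1: L1-HIT | VC [3, 15]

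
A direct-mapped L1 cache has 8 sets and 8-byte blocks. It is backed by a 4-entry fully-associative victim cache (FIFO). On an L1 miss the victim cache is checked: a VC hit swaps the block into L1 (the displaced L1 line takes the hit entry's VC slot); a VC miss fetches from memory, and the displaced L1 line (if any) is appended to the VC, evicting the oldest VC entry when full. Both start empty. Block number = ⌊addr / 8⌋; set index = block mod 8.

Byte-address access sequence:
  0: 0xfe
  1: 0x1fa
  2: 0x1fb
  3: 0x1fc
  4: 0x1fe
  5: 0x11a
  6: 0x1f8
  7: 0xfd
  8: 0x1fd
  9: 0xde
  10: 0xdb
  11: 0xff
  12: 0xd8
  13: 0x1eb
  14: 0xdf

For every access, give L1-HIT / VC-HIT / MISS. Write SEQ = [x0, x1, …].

0: 0xfe (blk 31, set 7) → MISS  vc=[]
1: 0x1fa (blk 63, set 7) → MISS  vc=[31]
2: 0x1fb (blk 63, set 7) → L1-HIT  vc=[31]
3: 0x1fc (blk 63, set 7) → L1-HIT  vc=[31]
4: 0x1fe (blk 63, set 7) → L1-HIT  vc=[31]
5: 0x11a (blk 35, set 3) → MISS  vc=[31]
6: 0x1f8 (blk 63, set 7) → L1-HIT  vc=[31]
7: 0xfd (blk 31, set 7) → VC-HIT  vc=[63]
8: 0x1fd (blk 63, set 7) → VC-HIT  vc=[31]
9: 0xde (blk 27, set 3) → MISS  vc=[31, 35]
10: 0xdb (blk 27, set 3) → L1-HIT  vc=[31, 35]
11: 0xff (blk 31, set 7) → VC-HIT  vc=[63, 35]
12: 0xd8 (blk 27, set 3) → L1-HIT  vc=[63, 35]
13: 0x1eb (blk 61, set 5) → MISS  vc=[63, 35]
14: 0xdf (blk 27, set 3) → L1-HIT  vc=[63, 35]

SEQ = [MISS, MISS, L1-HIT, L1-HIT, L1-HIT, MISS, L1-HIT, VC-HIT, VC-HIT, MISS, L1-HIT, VC-HIT, L1-HIT, MISS, L1-HIT]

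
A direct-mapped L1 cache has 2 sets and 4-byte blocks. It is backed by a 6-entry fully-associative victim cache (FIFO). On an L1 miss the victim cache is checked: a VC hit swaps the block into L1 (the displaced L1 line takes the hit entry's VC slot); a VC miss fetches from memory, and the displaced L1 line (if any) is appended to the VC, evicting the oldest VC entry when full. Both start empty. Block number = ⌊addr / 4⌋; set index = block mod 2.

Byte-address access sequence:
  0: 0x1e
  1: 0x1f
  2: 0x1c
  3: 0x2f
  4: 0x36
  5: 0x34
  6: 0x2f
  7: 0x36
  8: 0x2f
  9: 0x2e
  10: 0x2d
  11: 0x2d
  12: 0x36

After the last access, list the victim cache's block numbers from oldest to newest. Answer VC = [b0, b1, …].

#0 0x1e→b7/s1 MISS; vc=[]
#1 0x1f→b7/s1 L1-HIT; vc=[]
#2 0x1c→b7/s1 L1-HIT; vc=[]
#3 0x2f→b11/s1 MISS; vc=[7]
#4 0x36→b13/s1 MISS; vc=[7,11]
#5 0x34→b13/s1 L1-HIT; vc=[7,11]
#6 0x2f→b11/s1 VC-HIT; vc=[7,13]
#7 0x36→b13/s1 VC-HIT; vc=[7,11]
#8 0x2f→b11/s1 VC-HIT; vc=[7,13]
#9 0x2e→b11/s1 L1-HIT; vc=[7,13]
#10 0x2d→b11/s1 L1-HIT; vc=[7,13]
#11 0x2d→b11/s1 L1-HIT; vc=[7,13]
#12 0x36→b13/s1 VC-HIT; vc=[7,11]

VC = [7, 11]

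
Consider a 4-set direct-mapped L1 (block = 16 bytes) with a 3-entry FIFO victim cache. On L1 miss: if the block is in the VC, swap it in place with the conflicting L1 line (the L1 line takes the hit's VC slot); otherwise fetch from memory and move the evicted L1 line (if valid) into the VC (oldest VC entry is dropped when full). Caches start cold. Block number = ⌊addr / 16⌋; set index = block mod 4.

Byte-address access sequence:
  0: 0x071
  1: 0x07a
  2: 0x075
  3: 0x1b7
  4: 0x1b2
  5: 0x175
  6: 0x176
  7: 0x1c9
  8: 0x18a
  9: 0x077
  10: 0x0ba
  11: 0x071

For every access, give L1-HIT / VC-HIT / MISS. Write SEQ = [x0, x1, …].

SEQ = [MISS, L1-HIT, L1-HIT, MISS, L1-HIT, MISS, L1-HIT, MISS, MISS, VC-HIT, MISS, VC-HIT]

  [0] addr=0x71 blk=7 s=3: MISS | VC []
  [1] addr=0x7a blk=7 s=3: L1-HIT | VC []
  [2] addr=0x75 blk=7 s=3: L1-HIT | VC []
  [3] addr=0x1b7 blk=27 s=3: MISS | VC [7]
  [4] addr=0x1b2 blk=27 s=3: L1-HIT | VC [7]
  [5] addr=0x175 blk=23 s=3: MISS | VC [7, 27]
  [6] addr=0x176 blk=23 s=3: L1-HIT | VC [7, 27]
  [7] addr=0x1c9 blk=28 s=0: MISS | VC [7, 27]
  [8] addr=0x18a blk=24 s=0: MISS | VC [7, 27, 28]
  [9] addr=0x77 blk=7 s=3: VC-HIT | VC [23, 27, 28]
  [10] addr=0xba blk=11 s=3: MISS | VC [27, 28, 7]
  [11] addr=0x71 blk=7 s=3: VC-HIT | VC [27, 28, 11]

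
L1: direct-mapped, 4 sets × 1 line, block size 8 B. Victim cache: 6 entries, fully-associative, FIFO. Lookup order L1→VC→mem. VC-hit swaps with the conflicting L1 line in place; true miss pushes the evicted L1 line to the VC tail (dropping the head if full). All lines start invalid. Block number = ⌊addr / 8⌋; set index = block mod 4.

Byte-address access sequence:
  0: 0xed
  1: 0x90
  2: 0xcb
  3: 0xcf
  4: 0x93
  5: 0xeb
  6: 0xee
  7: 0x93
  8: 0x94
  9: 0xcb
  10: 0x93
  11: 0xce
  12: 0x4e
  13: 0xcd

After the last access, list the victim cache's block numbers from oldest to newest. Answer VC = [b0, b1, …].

0: 0xed (blk 29, set 1) → MISS  vc=[]
1: 0x90 (blk 18, set 2) → MISS  vc=[]
2: 0xcb (blk 25, set 1) → MISS  vc=[29]
3: 0xcf (blk 25, set 1) → L1-HIT  vc=[29]
4: 0x93 (blk 18, set 2) → L1-HIT  vc=[29]
5: 0xeb (blk 29, set 1) → VC-HIT  vc=[25]
6: 0xee (blk 29, set 1) → L1-HIT  vc=[25]
7: 0x93 (blk 18, set 2) → L1-HIT  vc=[25]
8: 0x94 (blk 18, set 2) → L1-HIT  vc=[25]
9: 0xcb (blk 25, set 1) → VC-HIT  vc=[29]
10: 0x93 (blk 18, set 2) → L1-HIT  vc=[29]
11: 0xce (blk 25, set 1) → L1-HIT  vc=[29]
12: 0x4e (blk 9, set 1) → MISS  vc=[29, 25]
13: 0xcd (blk 25, set 1) → VC-HIT  vc=[29, 9]

VC = [29, 9]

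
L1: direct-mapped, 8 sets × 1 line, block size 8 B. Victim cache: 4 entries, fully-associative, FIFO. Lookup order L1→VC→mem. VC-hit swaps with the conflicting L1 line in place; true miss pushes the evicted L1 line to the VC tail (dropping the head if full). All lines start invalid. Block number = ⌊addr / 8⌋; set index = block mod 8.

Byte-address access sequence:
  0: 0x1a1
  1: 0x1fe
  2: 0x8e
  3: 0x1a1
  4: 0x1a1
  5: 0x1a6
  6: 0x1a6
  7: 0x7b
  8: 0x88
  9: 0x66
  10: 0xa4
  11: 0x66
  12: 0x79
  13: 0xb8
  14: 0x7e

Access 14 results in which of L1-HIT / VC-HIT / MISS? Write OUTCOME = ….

OUTCOME = VC-HIT

  [0] addr=0x1a1 blk=52 s=4: MISS | VC []
  [1] addr=0x1fe blk=63 s=7: MISS | VC []
  [2] addr=0x8e blk=17 s=1: MISS | VC []
  [3] addr=0x1a1 blk=52 s=4: L1-HIT | VC []
  [4] addr=0x1a1 blk=52 s=4: L1-HIT | VC []
  [5] addr=0x1a6 blk=52 s=4: L1-HIT | VC []
  [6] addr=0x1a6 blk=52 s=4: L1-HIT | VC []
  [7] addr=0x7b blk=15 s=7: MISS | VC [63]
  [8] addr=0x88 blk=17 s=1: L1-HIT | VC [63]
  [9] addr=0x66 blk=12 s=4: MISS | VC [63, 52]
  [10] addr=0xa4 blk=20 s=4: MISS | VC [63, 52, 12]
  [11] addr=0x66 blk=12 s=4: VC-HIT | VC [63, 52, 20]
  [12] addr=0x79 blk=15 s=7: L1-HIT | VC [63, 52, 20]
  [13] addr=0xb8 blk=23 s=7: MISS | VC [63, 52, 20, 15]
  [14] addr=0x7e blk=15 s=7: VC-HIT | VC [63, 52, 20, 23]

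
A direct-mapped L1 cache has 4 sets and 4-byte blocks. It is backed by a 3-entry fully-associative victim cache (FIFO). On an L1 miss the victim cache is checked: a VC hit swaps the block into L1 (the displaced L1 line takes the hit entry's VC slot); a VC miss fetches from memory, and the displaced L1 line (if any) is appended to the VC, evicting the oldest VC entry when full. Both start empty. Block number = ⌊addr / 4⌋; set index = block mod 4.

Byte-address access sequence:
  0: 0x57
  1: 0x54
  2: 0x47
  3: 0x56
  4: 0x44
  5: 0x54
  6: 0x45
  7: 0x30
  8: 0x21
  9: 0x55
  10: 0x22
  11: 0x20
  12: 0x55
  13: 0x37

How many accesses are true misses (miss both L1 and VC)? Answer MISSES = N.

MISSES = 5

  [0] addr=0x57 blk=21 s=1: MISS | VC []
  [1] addr=0x54 blk=21 s=1: L1-HIT | VC []
  [2] addr=0x47 blk=17 s=1: MISS | VC [21]
  [3] addr=0x56 blk=21 s=1: VC-HIT | VC [17]
  [4] addr=0x44 blk=17 s=1: VC-HIT | VC [21]
  [5] addr=0x54 blk=21 s=1: VC-HIT | VC [17]
  [6] addr=0x45 blk=17 s=1: VC-HIT | VC [21]
  [7] addr=0x30 blk=12 s=0: MISS | VC [21]
  [8] addr=0x21 blk=8 s=0: MISS | VC [21, 12]
  [9] addr=0x55 blk=21 s=1: VC-HIT | VC [17, 12]
  [10] addr=0x22 blk=8 s=0: L1-HIT | VC [17, 12]
  [11] addr=0x20 blk=8 s=0: L1-HIT | VC [17, 12]
  [12] addr=0x55 blk=21 s=1: L1-HIT | VC [17, 12]
  [13] addr=0x37 blk=13 s=1: MISS | VC [17, 12, 21]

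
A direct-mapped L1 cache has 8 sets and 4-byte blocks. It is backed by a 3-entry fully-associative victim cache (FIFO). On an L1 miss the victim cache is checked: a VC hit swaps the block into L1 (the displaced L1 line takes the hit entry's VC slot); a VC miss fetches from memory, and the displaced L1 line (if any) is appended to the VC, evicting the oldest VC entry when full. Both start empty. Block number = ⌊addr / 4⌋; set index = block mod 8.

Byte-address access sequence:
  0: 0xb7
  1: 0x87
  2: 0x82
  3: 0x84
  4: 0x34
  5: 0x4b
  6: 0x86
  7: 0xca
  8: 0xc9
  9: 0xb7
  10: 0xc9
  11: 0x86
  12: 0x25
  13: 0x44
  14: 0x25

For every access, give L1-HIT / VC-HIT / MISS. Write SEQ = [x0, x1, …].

  [0] addr=0xb7 blk=45 s=5: MISS | VC []
  [1] addr=0x87 blk=33 s=1: MISS | VC []
  [2] addr=0x82 blk=32 s=0: MISS | VC []
  [3] addr=0x84 blk=33 s=1: L1-HIT | VC []
  [4] addr=0x34 blk=13 s=5: MISS | VC [45]
  [5] addr=0x4b blk=18 s=2: MISS | VC [45]
  [6] addr=0x86 blk=33 s=1: L1-HIT | VC [45]
  [7] addr=0xca blk=50 s=2: MISS | VC [45, 18]
  [8] addr=0xc9 blk=50 s=2: L1-HIT | VC [45, 18]
  [9] addr=0xb7 blk=45 s=5: VC-HIT | VC [13, 18]
  [10] addr=0xc9 blk=50 s=2: L1-HIT | VC [13, 18]
  [11] addr=0x86 blk=33 s=1: L1-HIT | VC [13, 18]
  [12] addr=0x25 blk=9 s=1: MISS | VC [13, 18, 33]
  [13] addr=0x44 blk=17 s=1: MISS | VC [18, 33, 9]
  [14] addr=0x25 blk=9 s=1: VC-HIT | VC [18, 33, 17]

SEQ = [MISS, MISS, MISS, L1-HIT, MISS, MISS, L1-HIT, MISS, L1-HIT, VC-HIT, L1-HIT, L1-HIT, MISS, MISS, VC-HIT]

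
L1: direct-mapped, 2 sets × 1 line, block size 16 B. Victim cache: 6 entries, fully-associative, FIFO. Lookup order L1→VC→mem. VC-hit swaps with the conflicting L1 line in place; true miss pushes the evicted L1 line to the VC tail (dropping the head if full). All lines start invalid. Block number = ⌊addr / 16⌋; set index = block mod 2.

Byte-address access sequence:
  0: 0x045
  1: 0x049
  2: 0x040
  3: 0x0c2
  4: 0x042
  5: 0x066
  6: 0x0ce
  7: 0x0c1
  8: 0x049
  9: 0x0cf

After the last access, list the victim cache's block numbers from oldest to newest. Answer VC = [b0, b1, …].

VC = [6, 4]

#0 0x45→b4/s0 MISS; vc=[]
#1 0x49→b4/s0 L1-HIT; vc=[]
#2 0x40→b4/s0 L1-HIT; vc=[]
#3 0xc2→b12/s0 MISS; vc=[4]
#4 0x42→b4/s0 VC-HIT; vc=[12]
#5 0x66→b6/s0 MISS; vc=[12,4]
#6 0xce→b12/s0 VC-HIT; vc=[6,4]
#7 0xc1→b12/s0 L1-HIT; vc=[6,4]
#8 0x49→b4/s0 VC-HIT; vc=[6,12]
#9 0xcf→b12/s0 VC-HIT; vc=[6,4]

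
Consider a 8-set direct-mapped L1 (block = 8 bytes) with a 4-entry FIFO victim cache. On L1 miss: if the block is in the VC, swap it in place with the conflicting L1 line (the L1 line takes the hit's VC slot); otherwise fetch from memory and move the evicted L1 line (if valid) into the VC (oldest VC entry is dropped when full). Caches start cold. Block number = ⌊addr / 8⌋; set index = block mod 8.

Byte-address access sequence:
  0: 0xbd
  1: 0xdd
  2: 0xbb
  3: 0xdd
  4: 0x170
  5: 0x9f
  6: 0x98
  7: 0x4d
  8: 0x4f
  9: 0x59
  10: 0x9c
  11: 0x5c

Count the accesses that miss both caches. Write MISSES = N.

0: 0xbd (blk 23, set 7) → MISS  vc=[]
1: 0xdd (blk 27, set 3) → MISS  vc=[]
2: 0xbb (blk 23, set 7) → L1-HIT  vc=[]
3: 0xdd (blk 27, set 3) → L1-HIT  vc=[]
4: 0x170 (blk 46, set 6) → MISS  vc=[]
5: 0x9f (blk 19, set 3) → MISS  vc=[27]
6: 0x98 (blk 19, set 3) → L1-HIT  vc=[27]
7: 0x4d (blk 9, set 1) → MISS  vc=[27]
8: 0x4f (blk 9, set 1) → L1-HIT  vc=[27]
9: 0x59 (blk 11, set 3) → MISS  vc=[27, 19]
10: 0x9c (blk 19, set 3) → VC-HIT  vc=[27, 11]
11: 0x5c (blk 11, set 3) → VC-HIT  vc=[27, 19]

MISSES = 6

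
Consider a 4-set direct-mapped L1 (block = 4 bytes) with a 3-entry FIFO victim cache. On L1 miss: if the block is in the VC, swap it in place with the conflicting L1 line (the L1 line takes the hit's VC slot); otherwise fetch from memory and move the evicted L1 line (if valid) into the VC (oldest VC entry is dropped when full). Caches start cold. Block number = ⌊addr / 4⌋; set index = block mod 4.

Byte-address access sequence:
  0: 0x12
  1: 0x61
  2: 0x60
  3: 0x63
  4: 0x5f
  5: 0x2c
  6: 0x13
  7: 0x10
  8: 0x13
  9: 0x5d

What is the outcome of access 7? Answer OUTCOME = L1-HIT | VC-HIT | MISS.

0: 0x12 (blk 4, set 0) → MISS  vc=[]
1: 0x61 (blk 24, set 0) → MISS  vc=[4]
2: 0x60 (blk 24, set 0) → L1-HIT  vc=[4]
3: 0x63 (blk 24, set 0) → L1-HIT  vc=[4]
4: 0x5f (blk 23, set 3) → MISS  vc=[4]
5: 0x2c (blk 11, set 3) → MISS  vc=[4, 23]
6: 0x13 (blk 4, set 0) → VC-HIT  vc=[24, 23]
7: 0x10 (blk 4, set 0) → L1-HIT  vc=[24, 23]
8: 0x13 (blk 4, set 0) → L1-HIT  vc=[24, 23]
9: 0x5d (blk 23, set 3) → VC-HIT  vc=[24, 11]

OUTCOME = L1-HIT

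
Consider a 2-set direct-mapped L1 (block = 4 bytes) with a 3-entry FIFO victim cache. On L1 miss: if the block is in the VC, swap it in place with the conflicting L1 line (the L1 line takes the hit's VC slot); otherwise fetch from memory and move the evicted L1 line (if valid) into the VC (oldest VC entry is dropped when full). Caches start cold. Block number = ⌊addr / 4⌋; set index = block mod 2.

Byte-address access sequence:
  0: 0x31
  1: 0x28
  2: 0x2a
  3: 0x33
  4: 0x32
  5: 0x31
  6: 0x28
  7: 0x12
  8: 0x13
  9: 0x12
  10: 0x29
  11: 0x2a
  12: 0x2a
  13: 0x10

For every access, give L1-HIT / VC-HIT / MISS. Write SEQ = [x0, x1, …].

  [0] addr=0x31 blk=12 s=0: MISS | VC []
  [1] addr=0x28 blk=10 s=0: MISS | VC [12]
  [2] addr=0x2a blk=10 s=0: L1-HIT | VC [12]
  [3] addr=0x33 blk=12 s=0: VC-HIT | VC [10]
  [4] addr=0x32 blk=12 s=0: L1-HIT | VC [10]
  [5] addr=0x31 blk=12 s=0: L1-HIT | VC [10]
  [6] addr=0x28 blk=10 s=0: VC-HIT | VC [12]
  [7] addr=0x12 blk=4 s=0: MISS | VC [12, 10]
  [8] addr=0x13 blk=4 s=0: L1-HIT | VC [12, 10]
  [9] addr=0x12 blk=4 s=0: L1-HIT | VC [12, 10]
  [10] addr=0x29 blk=10 s=0: VC-HIT | VC [12, 4]
  [11] addr=0x2a blk=10 s=0: L1-HIT | VC [12, 4]
  [12] addr=0x2a blk=10 s=0: L1-HIT | VC [12, 4]
  [13] addr=0x10 blk=4 s=0: VC-HIT | VC [12, 10]

SEQ = [MISS, MISS, L1-HIT, VC-HIT, L1-HIT, L1-HIT, VC-HIT, MISS, L1-HIT, L1-HIT, VC-HIT, L1-HIT, L1-HIT, VC-HIT]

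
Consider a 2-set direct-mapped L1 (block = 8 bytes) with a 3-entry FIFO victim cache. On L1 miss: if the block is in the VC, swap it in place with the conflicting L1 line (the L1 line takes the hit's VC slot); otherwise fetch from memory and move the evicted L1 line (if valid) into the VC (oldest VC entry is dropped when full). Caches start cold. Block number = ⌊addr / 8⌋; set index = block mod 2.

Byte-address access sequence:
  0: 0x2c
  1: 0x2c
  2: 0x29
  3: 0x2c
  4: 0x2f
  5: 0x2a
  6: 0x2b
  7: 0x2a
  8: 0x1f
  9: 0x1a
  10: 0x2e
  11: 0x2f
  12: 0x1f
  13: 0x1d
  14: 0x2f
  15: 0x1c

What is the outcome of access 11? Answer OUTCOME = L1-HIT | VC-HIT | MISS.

OUTCOME = L1-HIT

0: 0x2c (blk 5, set 1) → MISS  vc=[]
1: 0x2c (blk 5, set 1) → L1-HIT  vc=[]
2: 0x29 (blk 5, set 1) → L1-HIT  vc=[]
3: 0x2c (blk 5, set 1) → L1-HIT  vc=[]
4: 0x2f (blk 5, set 1) → L1-HIT  vc=[]
5: 0x2a (blk 5, set 1) → L1-HIT  vc=[]
6: 0x2b (blk 5, set 1) → L1-HIT  vc=[]
7: 0x2a (blk 5, set 1) → L1-HIT  vc=[]
8: 0x1f (blk 3, set 1) → MISS  vc=[5]
9: 0x1a (blk 3, set 1) → L1-HIT  vc=[5]
10: 0x2e (blk 5, set 1) → VC-HIT  vc=[3]
11: 0x2f (blk 5, set 1) → L1-HIT  vc=[3]
12: 0x1f (blk 3, set 1) → VC-HIT  vc=[5]
13: 0x1d (blk 3, set 1) → L1-HIT  vc=[5]
14: 0x2f (blk 5, set 1) → VC-HIT  vc=[3]
15: 0x1c (blk 3, set 1) → VC-HIT  vc=[5]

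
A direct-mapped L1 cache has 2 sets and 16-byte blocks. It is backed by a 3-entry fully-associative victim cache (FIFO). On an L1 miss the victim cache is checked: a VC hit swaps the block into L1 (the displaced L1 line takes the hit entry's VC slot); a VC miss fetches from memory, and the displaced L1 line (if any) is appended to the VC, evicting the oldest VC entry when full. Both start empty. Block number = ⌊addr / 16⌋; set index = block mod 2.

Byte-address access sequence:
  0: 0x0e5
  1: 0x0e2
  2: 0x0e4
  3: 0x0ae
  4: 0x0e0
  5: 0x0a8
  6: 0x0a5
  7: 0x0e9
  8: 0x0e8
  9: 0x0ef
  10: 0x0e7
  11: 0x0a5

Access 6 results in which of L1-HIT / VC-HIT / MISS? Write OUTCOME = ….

0: 0xe5 (blk 14, set 0) → MISS  vc=[]
1: 0xe2 (blk 14, set 0) → L1-HIT  vc=[]
2: 0xe4 (blk 14, set 0) → L1-HIT  vc=[]
3: 0xae (blk 10, set 0) → MISS  vc=[14]
4: 0xe0 (blk 14, set 0) → VC-HIT  vc=[10]
5: 0xa8 (blk 10, set 0) → VC-HIT  vc=[14]
6: 0xa5 (blk 10, set 0) → L1-HIT  vc=[14]
7: 0xe9 (blk 14, set 0) → VC-HIT  vc=[10]
8: 0xe8 (blk 14, set 0) → L1-HIT  vc=[10]
9: 0xef (blk 14, set 0) → L1-HIT  vc=[10]
10: 0xe7 (blk 14, set 0) → L1-HIT  vc=[10]
11: 0xa5 (blk 10, set 0) → VC-HIT  vc=[14]

OUTCOME = L1-HIT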